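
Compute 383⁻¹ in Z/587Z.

446

587 = 1*383 + 204
383 = 1*204 + 179
204 = 1*179 + 25
179 = 7*25 + 4
25 = 6*4 + 1
4 = 4*1 + 0
gcd(383, 587) = 1, so the inverse exists.
Bézout: 1 = 92*587 − 141*383.
So 383⁻¹ ≡ −141 ≡ 446 (mod 587).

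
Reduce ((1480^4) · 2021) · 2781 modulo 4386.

(1480)^4 ≡ 1174 (mod 4386)
1174 · 2021 = 2372654 ≡ 4214 (mod 4386)
4214 · 2781 = 11719134 ≡ 4128 (mod 4386)

4128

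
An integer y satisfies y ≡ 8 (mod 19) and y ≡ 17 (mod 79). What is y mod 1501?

1281

19⁻¹ mod 79: 19*25 ≡ 1 (mod 79), so 19⁻¹ ≡ 25.
y = 8 + 19*((17 − 8)*25 mod 79) = 8 + 19*67 = 1281.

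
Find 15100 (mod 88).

52

15100 = 171·88 + 52, so 15100 ≡ 52 (mod 88).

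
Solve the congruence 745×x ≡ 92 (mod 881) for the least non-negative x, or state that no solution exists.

388

gcd(745, 881) = 1, so a unique solution mod 881 exists.
745⁻¹ ≡ 732 (mod 881).
x ≡ 732×92 ≡ 388 (mod 881).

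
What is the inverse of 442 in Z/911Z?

Run the extended Euclidean algorithm:
911 = 2*442 + 27
442 = 16*27 + 10
27 = 2*10 + 7
10 = 1*7 + 3
7 = 2*3 + 1
3 = 3*1 + 0
gcd(442, 911) = 1, so the inverse exists.
Back-substitute for 1:
1 = 1*7 − 2*3
  = −2*10 + 3*7
  = 3*27 − 8*10
  = −8*442 + 131*27
  = 131*911 − 270*442
So 442⁻¹ ≡ −270 ≡ 641 (mod 911).

641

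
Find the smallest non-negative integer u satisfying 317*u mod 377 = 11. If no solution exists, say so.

gcd(317, 377) = 1, so a unique solution mod 377 exists.
317⁻¹ ≡ 333 (mod 377).
u ≡ 333*11 ≡ 270 (mod 377).

270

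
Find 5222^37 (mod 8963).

8437

5222^1 ≡ 5222 (mod 8963)
5222^2 ≡ 5222^2 = 27269284 ≡ 3838 (mod 8963)
5222^4 ≡ 3838^2 = 14730244 ≡ 4035 (mod 8963)
5222^8 ≡ 4035^2 = 16281225 ≡ 4417 (mod 8963)
5222^16 ≡ 4417^2 = 19509889 ≡ 6401 (mod 8963)
5222^32 ≡ 6401^2 = 40972801 ≡ 2928 (mod 8963)
5222^37 = 5222^32 × 5222^4 × 5222^1 ≡ 2928 × 4035 × 5222 (mod 8963).
Accumulate the product:
2928 × 4035 = 11814480 ≡ 1246
1246 × 5222 = 6506612 ≡ 8437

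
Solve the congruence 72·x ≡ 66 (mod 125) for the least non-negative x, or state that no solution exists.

gcd(72, 125) = 1, so a unique solution mod 125 exists.
72⁻¹ ≡ 33 (mod 125).
x ≡ 33·66 ≡ 53 (mod 125).

53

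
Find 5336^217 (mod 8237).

Using repeated squaring:
5336^1 ≡ 5336 (mod 8237)
5336^2 ≡ 5336^2 = 28472896 ≡ 5824 (mod 8237)
5336^4 ≡ 5824^2 = 33918976 ≡ 7247 (mod 8237)
5336^8 ≡ 7247^2 = 52519009 ≡ 8134 (mod 8237)
5336^16 ≡ 8134^2 = 66161956 ≡ 2372 (mod 8237)
5336^32 ≡ 2372^2 = 5626384 ≡ 513 (mod 8237)
5336^64 ≡ 513^2 = 263169 ≡ 7822 (mod 8237)
5336^128 ≡ 7822^2 = 61183684 ≡ 7485 (mod 8237)
5336^217 = 5336^128 · 5336^64 · 5336^16 · 5336^8 · 5336^1 ≡ 7485 · 7822 · 2372 · 8134 · 5336 (mod 8237).
Accumulate the product:
7485 · 7822 = 58547670 ≡ 7311
7311 · 2372 = 17341692 ≡ 2807
2807 · 8134 = 22832138 ≡ 7411
7411 · 5336 = 39545096 ≡ 7496

7496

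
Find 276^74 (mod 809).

Using repeated squaring:
74 in binary is 1001010, i.e. 74 = 64 + 8 + 2.
276^1 ≡ 276 (mod 809)
276^2 ≡ 276^2 = 76176 ≡ 130 (mod 809)
276^4 ≡ 130^2 = 16900 ≡ 720 (mod 809)
276^8 ≡ 720^2 = 518400 ≡ 640 (mod 809)
276^16 ≡ 640^2 = 409600 ≡ 246 (mod 809)
276^32 ≡ 246^2 = 60516 ≡ 650 (mod 809)
276^64 ≡ 650^2 = 422500 ≡ 202 (mod 809)
276^74 = 276^64 · 276^8 · 276^2 ≡ 202 · 640 · 130 (mod 809).
Accumulate the product:
202 · 640 = 129280 ≡ 649
649 · 130 = 84370 ≡ 234

234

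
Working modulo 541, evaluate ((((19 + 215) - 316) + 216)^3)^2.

448

19 + 215 = 234
234 - 316 = -82 ≡ 459 (mod 541)
459 + 216 = 675 ≡ 134 (mod 541)
(134)^3 ≡ 277 (mod 541)
(277)^2 ≡ 448 (mod 541)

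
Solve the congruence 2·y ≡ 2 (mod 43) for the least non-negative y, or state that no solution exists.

gcd(2, 43) = 1, so a unique solution mod 43 exists.
2⁻¹ ≡ 22 (mod 43).
y ≡ 22·2 ≡ 1 (mod 43).

1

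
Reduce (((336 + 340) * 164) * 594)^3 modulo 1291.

8

336 + 340 = 676
676 * 164 = 110864 ≡ 1129 (mod 1291)
1129 * 594 = 670626 ≡ 597 (mod 1291)
(597)^3 ≡ 8 (mod 1291)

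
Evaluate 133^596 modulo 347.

By square-and-multiply:
133^1 ≡ 133 (mod 347)
133^2 ≡ 133^2 = 17689 ≡ 339 (mod 347)
133^4 ≡ 339^2 = 114921 ≡ 64 (mod 347)
133^8 ≡ 64^2 = 4096 ≡ 279 (mod 347)
133^16 ≡ 279^2 = 77841 ≡ 113 (mod 347)
133^32 ≡ 113^2 = 12769 ≡ 277 (mod 347)
133^64 ≡ 277^2 = 76729 ≡ 42 (mod 347)
133^128 ≡ 42^2 = 1764 ≡ 29 (mod 347)
133^256 ≡ 29^2 = 841 ≡ 147 (mod 347)
133^512 ≡ 147^2 = 21609 ≡ 95 (mod 347)
133^596 = 133^512 × 133^64 × 133^16 × 133^4 ≡ 95 × 42 × 113 × 64 (mod 347).
Accumulate the product:
95 × 42 = 3990 ≡ 173
173 × 113 = 19549 ≡ 117
117 × 64 = 7488 ≡ 201

201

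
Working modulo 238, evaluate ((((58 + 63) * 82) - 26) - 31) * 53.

58 + 63 = 121
121 * 82 = 9922 ≡ 164 (mod 238)
164 - 26 = 138
138 - 31 = 107
107 * 53 = 5671 ≡ 197 (mod 238)

197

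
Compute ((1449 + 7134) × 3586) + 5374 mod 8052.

1216

1449 + 7134 = 8583 ≡ 531 (mod 8052)
531 × 3586 = 1904166 ≡ 3894 (mod 8052)
3894 + 5374 = 9268 ≡ 1216 (mod 8052)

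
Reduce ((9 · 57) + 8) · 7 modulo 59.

9 · 57 = 513 ≡ 41 (mod 59)
41 + 8 = 49
49 · 7 = 343 ≡ 48 (mod 59)

48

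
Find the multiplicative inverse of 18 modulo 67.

Apply the Euclidean algorithm and back-substitute:
67 = 3*18 + 13
18 = 1*13 + 5
13 = 2*5 + 3
5 = 1*3 + 2
3 = 1*2 + 1
2 = 2*1 + 0
gcd(18, 67) = 1, so the inverse exists.
Bézout: 1 = 7*67 − 26*18.
So 18⁻¹ ≡ −26 ≡ 41 (mod 67).

41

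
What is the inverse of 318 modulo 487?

219

487 = 1·318 + 169
318 = 1·169 + 149
169 = 1·149 + 20
149 = 7·20 + 9
20 = 2·9 + 2
9 = 4·2 + 1
2 = 2·1 + 0
gcd(318, 487) = 1, so the inverse exists.
Bézout: 1 = −143·487 + 219·318.
So 318⁻¹ ≡ 219 (mod 487).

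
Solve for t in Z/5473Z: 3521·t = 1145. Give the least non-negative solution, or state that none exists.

877

gcd(3521, 5473) = 1, so a unique solution mod 5473 exists.
3521⁻¹ ≡ 2515 (mod 5473).
t ≡ 2515·1145 ≡ 877 (mod 5473).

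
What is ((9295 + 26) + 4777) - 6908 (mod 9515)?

7190

9295 + 26 = 9321
9321 + 4777 = 14098 ≡ 4583 (mod 9515)
4583 - 6908 = -2325 ≡ 7190 (mod 9515)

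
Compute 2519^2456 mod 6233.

1774

2456 in binary is 100110011000, i.e. 2456 = 2048 + 256 + 128 + 16 + 8.
2519^1 ≡ 2519 (mod 6233)
2519^2 ≡ 2519^2 = 6345361 ≡ 167 (mod 6233)
2519^4 ≡ 167^2 = 27889 ≡ 2957 (mod 6233)
2519^8 ≡ 2957^2 = 8743849 ≡ 5183 (mod 6233)
2519^16 ≡ 5183^2 = 26863489 ≡ 5492 (mod 6233)
2519^32 ≡ 5492^2 = 30162064 ≡ 577 (mod 6233)
2519^64 ≡ 577^2 = 332929 ≡ 2580 (mod 6233)
2519^128 ≡ 2580^2 = 6656400 ≡ 5789 (mod 6233)
2519^256 ≡ 5789^2 = 33512521 ≡ 3913 (mod 6233)
2519^512 ≡ 3913^2 = 15311569 ≡ 3321 (mod 6233)
2519^1024 ≡ 3321^2 = 11029041 ≡ 2864 (mod 6233)
2519^2048 ≡ 2864^2 = 8202496 ≡ 6101 (mod 6233)
2519^2456 = 2519^2048 × 2519^256 × 2519^128 × 2519^16 × 2519^8 ≡ 6101 × 3913 × 5789 × 5492 × 5183 (mod 6233).
Accumulate the product:
6101 × 3913 = 23873213 ≡ 823
823 × 5789 = 4764347 ≡ 2335
2335 × 5492 = 12823820 ≡ 2539
2539 × 5183 = 13159637 ≡ 1774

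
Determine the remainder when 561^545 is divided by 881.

By square-and-multiply:
545 in binary is 1000100001, i.e. 545 = 512 + 32 + 1.
561^1 ≡ 561 (mod 881)
561^2 ≡ 561^2 = 314721 ≡ 204 (mod 881)
561^4 ≡ 204^2 = 41616 ≡ 209 (mod 881)
561^8 ≡ 209^2 = 43681 ≡ 512 (mod 881)
561^16 ≡ 512^2 = 262144 ≡ 487 (mod 881)
561^32 ≡ 487^2 = 237169 ≡ 180 (mod 881)
561^64 ≡ 180^2 = 32400 ≡ 684 (mod 881)
561^128 ≡ 684^2 = 467856 ≡ 45 (mod 881)
561^256 ≡ 45^2 = 2025 ≡ 263 (mod 881)
561^512 ≡ 263^2 = 69169 ≡ 451 (mod 881)
561^545 = 561^512 · 561^32 · 561^1 ≡ 451 · 180 · 561 (mod 881).
Accumulate the product:
451 · 180 = 81180 ≡ 128
128 · 561 = 71808 ≡ 447

447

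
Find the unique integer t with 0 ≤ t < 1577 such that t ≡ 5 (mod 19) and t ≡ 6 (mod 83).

670

19⁻¹ mod 83: 19·35 ≡ 1 (mod 83), so 19⁻¹ ≡ 35.
t = 5 + 19·((6 − 5)·35 mod 83) = 5 + 19·35 = 670.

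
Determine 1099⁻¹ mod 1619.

1180

Run the extended Euclidean algorithm:
1619 = 1*1099 + 520
1099 = 2*520 + 59
520 = 8*59 + 48
59 = 1*48 + 11
48 = 4*11 + 4
11 = 2*4 + 3
4 = 1*3 + 1
3 = 3*1 + 0
gcd(1099, 1619) = 1, so the inverse exists.
Back-substitute for 1:
1 = 1*4 − 1*3
  = −1*11 + 3*4
  = 3*48 − 13*11
  = −13*59 + 16*48
  = 16*520 − 141*59
  = −141*1099 + 298*520
  = 298*1619 − 439*1099
So 1099⁻¹ ≡ −439 ≡ 1180 (mod 1619).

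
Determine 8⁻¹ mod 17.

15

Run the extended Euclidean algorithm:
17 = 2×8 + 1
8 = 8×1 + 0
gcd(8, 17) = 1, so the inverse exists.
Back-substitute for 1:
1 = 1×17 − 2×8
So 8⁻¹ ≡ −2 ≡ 15 (mod 17).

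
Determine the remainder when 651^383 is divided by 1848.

Compute successive squares:
383 in binary is 101111111, i.e. 383 = 256 + 64 + 32 + 16 + 8 + 4 + 2 + 1.
651^1 ≡ 651 (mod 1848)
651^2 ≡ 651^2 = 423801 ≡ 609 (mod 1848)
651^4 ≡ 609^2 = 370881 ≡ 1281 (mod 1848)
651^8 ≡ 1281^2 = 1640961 ≡ 1785 (mod 1848)
651^16 ≡ 1785^2 = 3186225 ≡ 273 (mod 1848)
651^32 ≡ 273^2 = 74529 ≡ 609 (mod 1848)
651^64 ≡ 609^2 = 370881 ≡ 1281 (mod 1848)
651^128 ≡ 1281^2 = 1640961 ≡ 1785 (mod 1848)
651^256 ≡ 1785^2 = 3186225 ≡ 273 (mod 1848)
651^383 = 651^256 * 651^64 * 651^32 * 651^16 * 651^8 * 651^4 * 651^2 * 651^1 ≡ 273 * 1281 * 609 * 273 * 1785 * 1281 * 609 * 651 (mod 1848).
Accumulate the product:
273 * 1281 = 349713 ≡ 441
441 * 609 = 268569 ≡ 609
609 * 273 = 166257 ≡ 1785
1785 * 1785 = 3186225 ≡ 273
273 * 1281 = 349713 ≡ 441
441 * 609 = 268569 ≡ 609
609 * 651 = 396459 ≡ 987

987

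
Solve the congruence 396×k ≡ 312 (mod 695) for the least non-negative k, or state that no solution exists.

422

gcd(396, 695) = 1, so a unique solution mod 695 exists.
396⁻¹ ≡ 86 (mod 695).
k ≡ 86×312 ≡ 422 (mod 695).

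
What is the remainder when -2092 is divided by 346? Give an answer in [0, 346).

330

-2092 = -7×346 + 330, so -2092 ≡ 330 (mod 346).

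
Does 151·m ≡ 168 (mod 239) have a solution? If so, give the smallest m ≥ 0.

gcd(151, 239) = 1, so a unique solution mod 239 exists.
151⁻¹ ≡ 19 (mod 239).
m ≡ 19·168 ≡ 85 (mod 239).

85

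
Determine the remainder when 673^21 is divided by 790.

453

By square-and-multiply:
21 in binary is 10101, i.e. 21 = 16 + 4 + 1.
673^1 ≡ 673 (mod 790)
673^2 ≡ 673^2 = 452929 ≡ 259 (mod 790)
673^4 ≡ 259^2 = 67081 ≡ 721 (mod 790)
673^8 ≡ 721^2 = 519841 ≡ 21 (mod 790)
673^16 ≡ 21^2 = 441 (mod 790)
673^21 = 673^16 × 673^4 × 673^1 ≡ 441 × 721 × 673 (mod 790).
Accumulate the product:
441 × 721 = 317961 ≡ 381
381 × 673 = 256413 ≡ 453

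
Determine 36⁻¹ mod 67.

Run the extended Euclidean algorithm:
67 = 1*36 + 31
36 = 1*31 + 5
31 = 6*5 + 1
5 = 5*1 + 0
gcd(36, 67) = 1, so the inverse exists.
Bézout: 1 = 7*67 − 13*36.
So 36⁻¹ ≡ −13 ≡ 54 (mod 67).

54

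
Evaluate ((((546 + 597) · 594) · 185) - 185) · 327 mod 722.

499

546 + 597 = 1143 ≡ 421 (mod 722)
421 · 594 = 250074 ≡ 262 (mod 722)
262 · 185 = 48470 ≡ 96 (mod 722)
96 - 185 = -89 ≡ 633 (mod 722)
633 · 327 = 206991 ≡ 499 (mod 722)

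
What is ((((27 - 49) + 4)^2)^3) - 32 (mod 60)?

52

27 - 49 = -22 ≡ 38 (mod 60)
38 + 4 = 42
(42)^2 ≡ 24 (mod 60)
(24)^3 ≡ 24 (mod 60)
24 - 32 = -8 ≡ 52 (mod 60)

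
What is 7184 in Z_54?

2

7184 = 133·54 + 2, so 7184 ≡ 2 (mod 54).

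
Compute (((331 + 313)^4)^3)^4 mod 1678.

331 + 313 = 644
(644)^4 ≡ 746 (mod 1678)
(746)^3 ≡ 244 (mod 1678)
(244)^4 ≡ 250 (mod 1678)

250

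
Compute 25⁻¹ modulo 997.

997 = 39×25 + 22
25 = 1×22 + 3
22 = 7×3 + 1
3 = 3×1 + 0
gcd(25, 997) = 1, so the inverse exists.
Bézout: 1 = 8×997 − 319×25.
So 25⁻¹ ≡ −319 ≡ 678 (mod 997).

678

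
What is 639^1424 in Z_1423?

1343

By square-and-multiply:
1424 in binary is 10110010000, i.e. 1424 = 1024 + 256 + 128 + 16.
639^1 ≡ 639 (mod 1423)
639^2 ≡ 639^2 = 408321 ≡ 1343 (mod 1423)
639^4 ≡ 1343^2 = 1803649 ≡ 708 (mod 1423)
639^8 ≡ 708^2 = 501264 ≡ 368 (mod 1423)
639^16 ≡ 368^2 = 135424 ≡ 239 (mod 1423)
639^32 ≡ 239^2 = 57121 ≡ 201 (mod 1423)
639^64 ≡ 201^2 = 40401 ≡ 557 (mod 1423)
639^128 ≡ 557^2 = 310249 ≡ 35 (mod 1423)
639^256 ≡ 35^2 = 1225 (mod 1423)
639^512 ≡ 1225^2 = 1500625 ≡ 783 (mod 1423)
639^1024 ≡ 783^2 = 613089 ≡ 1199 (mod 1423)
639^1424 = 639^1024 · 639^256 · 639^128 · 639^16 ≡ 1199 · 1225 · 35 · 239 (mod 1423).
Accumulate the product:
1199 · 1225 = 1468775 ≡ 239
239 · 35 = 8365 ≡ 1250
1250 · 239 = 298750 ≡ 1343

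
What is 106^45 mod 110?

45 in binary is 101101, i.e. 45 = 32 + 8 + 4 + 1.
106^1 ≡ 106 (mod 110)
106^2 ≡ 106^2 = 11236 ≡ 16 (mod 110)
106^4 ≡ 16^2 = 256 ≡ 36 (mod 110)
106^8 ≡ 36^2 = 1296 ≡ 86 (mod 110)
106^16 ≡ 86^2 = 7396 ≡ 26 (mod 110)
106^32 ≡ 26^2 = 676 ≡ 16 (mod 110)
106^45 = 106^32 * 106^8 * 106^4 * 106^1 ≡ 16 * 86 * 36 * 106 (mod 110).
Accumulate the product:
16 * 86 = 1376 ≡ 56
56 * 36 = 2016 ≡ 36
36 * 106 = 3816 ≡ 76

76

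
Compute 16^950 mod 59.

57

950 in binary is 1110110110, i.e. 950 = 512 + 256 + 128 + 32 + 16 + 4 + 2.
16^1 ≡ 16 (mod 59)
16^2 ≡ 16^2 = 256 ≡ 20 (mod 59)
16^4 ≡ 20^2 = 400 ≡ 46 (mod 59)
16^8 ≡ 46^2 = 2116 ≡ 51 (mod 59)
16^16 ≡ 51^2 = 2601 ≡ 5 (mod 59)
16^32 ≡ 5^2 = 25 (mod 59)
16^64 ≡ 25^2 = 625 ≡ 35 (mod 59)
16^128 ≡ 35^2 = 1225 ≡ 45 (mod 59)
16^256 ≡ 45^2 = 2025 ≡ 19 (mod 59)
16^512 ≡ 19^2 = 361 ≡ 7 (mod 59)
16^950 = 16^512 × 16^256 × 16^128 × 16^32 × 16^16 × 16^4 × 16^2 ≡ 7 × 19 × 45 × 25 × 5 × 46 × 20 (mod 59).
Accumulate the product:
7 × 19 = 133 ≡ 15
15 × 45 = 675 ≡ 26
26 × 25 = 650 ≡ 1
1 × 5 = 5
5 × 46 = 230 ≡ 53
53 × 20 = 1060 ≡ 57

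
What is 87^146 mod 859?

509

146 in binary is 10010010, i.e. 146 = 128 + 16 + 2.
87^1 ≡ 87 (mod 859)
87^2 ≡ 87^2 = 7569 ≡ 697 (mod 859)
87^4 ≡ 697^2 = 485809 ≡ 474 (mod 859)
87^8 ≡ 474^2 = 224676 ≡ 477 (mod 859)
87^16 ≡ 477^2 = 227529 ≡ 753 (mod 859)
87^32 ≡ 753^2 = 567009 ≡ 69 (mod 859)
87^64 ≡ 69^2 = 4761 ≡ 466 (mod 859)
87^128 ≡ 466^2 = 217156 ≡ 688 (mod 859)
87^146 = 87^128 * 87^16 * 87^2 ≡ 688 * 753 * 697 (mod 859).
Accumulate the product:
688 * 753 = 518064 ≡ 87
87 * 697 = 60639 ≡ 509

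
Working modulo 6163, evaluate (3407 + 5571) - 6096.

2882

3407 + 5571 = 8978 ≡ 2815 (mod 6163)
2815 - 6096 = -3281 ≡ 2882 (mod 6163)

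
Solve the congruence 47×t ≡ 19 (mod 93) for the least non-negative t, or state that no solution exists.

gcd(47, 93) = 1, so a unique solution mod 93 exists.
47⁻¹ ≡ 2 (mod 93).
t ≡ 2×19 ≡ 38 (mod 93).

38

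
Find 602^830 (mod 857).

559

Compute successive squares:
830 in binary is 1100111110, i.e. 830 = 512 + 256 + 32 + 16 + 8 + 4 + 2.
602^1 ≡ 602 (mod 857)
602^2 ≡ 602^2 = 362404 ≡ 750 (mod 857)
602^4 ≡ 750^2 = 562500 ≡ 308 (mod 857)
602^8 ≡ 308^2 = 94864 ≡ 594 (mod 857)
602^16 ≡ 594^2 = 352836 ≡ 609 (mod 857)
602^32 ≡ 609^2 = 370881 ≡ 657 (mod 857)
602^64 ≡ 657^2 = 431649 ≡ 578 (mod 857)
602^128 ≡ 578^2 = 334084 ≡ 711 (mod 857)
602^256 ≡ 711^2 = 505521 ≡ 748 (mod 857)
602^512 ≡ 748^2 = 559504 ≡ 740 (mod 857)
602^830 = 602^512 × 602^256 × 602^32 × 602^16 × 602^8 × 602^4 × 602^2 ≡ 740 × 748 × 657 × 609 × 594 × 308 × 750 (mod 857).
Accumulate the product:
740 × 748 = 553520 ≡ 755
755 × 657 = 496035 ≡ 689
689 × 609 = 419601 ≡ 528
528 × 594 = 313632 ≡ 827
827 × 308 = 254716 ≡ 187
187 × 750 = 140250 ≡ 559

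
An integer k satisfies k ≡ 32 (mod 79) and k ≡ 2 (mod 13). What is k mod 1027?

743

79⁻¹ mod 13: 79*1 ≡ 1 (mod 13), so 79⁻¹ ≡ 1.
k = 32 + 79*((2 − 32)*1 mod 13) = 32 + 79*9 = 743.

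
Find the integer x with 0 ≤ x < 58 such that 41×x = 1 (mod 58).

17

Run the extended Euclidean algorithm:
58 = 1*41 + 17
41 = 2*17 + 7
17 = 2*7 + 3
7 = 2*3 + 1
3 = 3*1 + 0
gcd(41, 58) = 1, so the inverse exists.
Bézout: 1 = −12*58 + 17*41.
So 41⁻¹ ≡ 17 (mod 58).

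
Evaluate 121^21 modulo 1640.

121

21 in binary is 10101, i.e. 21 = 16 + 4 + 1.
121^1 ≡ 121 (mod 1640)
121^2 ≡ 121^2 = 14641 ≡ 1521 (mod 1640)
121^4 ≡ 1521^2 = 2313441 ≡ 1041 (mod 1640)
121^8 ≡ 1041^2 = 1083681 ≡ 1281 (mod 1640)
121^16 ≡ 1281^2 = 1640961 ≡ 961 (mod 1640)
121^21 = 121^16 * 121^4 * 121^1 ≡ 961 * 1041 * 121 (mod 1640).
Accumulate the product:
961 * 1041 = 1000401 ≡ 1
1 * 121 = 121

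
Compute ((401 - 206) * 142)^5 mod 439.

299

401 - 206 = 195
195 * 142 = 27690 ≡ 33 (mod 439)
(33)^5 ≡ 299 (mod 439)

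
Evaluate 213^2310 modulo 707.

By square-and-multiply:
2310 in binary is 100100000110, i.e. 2310 = 2048 + 256 + 4 + 2.
213^1 ≡ 213 (mod 707)
213^2 ≡ 213^2 = 45369 ≡ 121 (mod 707)
213^4 ≡ 121^2 = 14641 ≡ 501 (mod 707)
213^8 ≡ 501^2 = 251001 ≡ 16 (mod 707)
213^16 ≡ 16^2 = 256 (mod 707)
213^32 ≡ 256^2 = 65536 ≡ 492 (mod 707)
213^64 ≡ 492^2 = 242064 ≡ 270 (mod 707)
213^128 ≡ 270^2 = 72900 ≡ 79 (mod 707)
213^256 ≡ 79^2 = 6241 ≡ 585 (mod 707)
213^512 ≡ 585^2 = 342225 ≡ 37 (mod 707)
213^1024 ≡ 37^2 = 1369 ≡ 662 (mod 707)
213^2048 ≡ 662^2 = 438244 ≡ 611 (mod 707)
213^2310 = 213^2048 × 213^256 × 213^4 × 213^2 ≡ 611 × 585 × 501 × 121 (mod 707).
Accumulate the product:
611 × 585 = 357435 ≡ 400
400 × 501 = 200400 ≡ 319
319 × 121 = 38599 ≡ 421

421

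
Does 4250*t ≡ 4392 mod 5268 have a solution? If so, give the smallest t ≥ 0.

gcd(4250, 5268) = 2, and 2 | 4392, so solutions exist.
Divide through by 2: 2125*t = 2196 (mod 2634).
2125⁻¹ ≡ 1687 (mod 2634).
t ≡ 1687*2196 ≡ 1248 (mod 2634).
The smallest non-negative solution is t = 1248.

1248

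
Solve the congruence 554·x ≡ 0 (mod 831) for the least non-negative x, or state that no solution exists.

gcd(554, 831) = 277, and 277 | 0, so solutions exist.
Divide through by 277: 2·x mod 3 = 0.
2⁻¹ ≡ 2 (mod 3).
x ≡ 2·0 ≡ 0 (mod 3).
The smallest non-negative solution is x = 0.

0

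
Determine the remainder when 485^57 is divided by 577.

427

Using repeated squaring:
57 in binary is 111001, i.e. 57 = 32 + 16 + 8 + 1.
485^1 ≡ 485 (mod 577)
485^2 ≡ 485^2 = 235225 ≡ 386 (mod 577)
485^4 ≡ 386^2 = 148996 ≡ 130 (mod 577)
485^8 ≡ 130^2 = 16900 ≡ 167 (mod 577)
485^16 ≡ 167^2 = 27889 ≡ 193 (mod 577)
485^32 ≡ 193^2 = 37249 ≡ 321 (mod 577)
485^57 = 485^32 * 485^16 * 485^8 * 485^1 ≡ 321 * 193 * 167 * 485 (mod 577).
Accumulate the product:
321 * 193 = 61953 ≡ 214
214 * 167 = 35738 ≡ 541
541 * 485 = 262385 ≡ 427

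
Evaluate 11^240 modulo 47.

42

240 in binary is 11110000, i.e. 240 = 128 + 64 + 32 + 16.
11^1 ≡ 11 (mod 47)
11^2 ≡ 11^2 = 121 ≡ 27 (mod 47)
11^4 ≡ 27^2 = 729 ≡ 24 (mod 47)
11^8 ≡ 24^2 = 576 ≡ 12 (mod 47)
11^16 ≡ 12^2 = 144 ≡ 3 (mod 47)
11^32 ≡ 3^2 = 9 (mod 47)
11^64 ≡ 9^2 = 81 ≡ 34 (mod 47)
11^128 ≡ 34^2 = 1156 ≡ 28 (mod 47)
11^240 = 11^128 × 11^64 × 11^32 × 11^16 ≡ 28 × 34 × 9 × 3 (mod 47).
Accumulate the product:
28 × 34 = 952 ≡ 12
12 × 9 = 108 ≡ 14
14 × 3 = 42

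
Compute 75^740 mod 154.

67

740 in binary is 1011100100, i.e. 740 = 512 + 128 + 64 + 32 + 4.
75^1 ≡ 75 (mod 154)
75^2 ≡ 75^2 = 5625 ≡ 81 (mod 154)
75^4 ≡ 81^2 = 6561 ≡ 93 (mod 154)
75^8 ≡ 93^2 = 8649 ≡ 25 (mod 154)
75^16 ≡ 25^2 = 625 ≡ 9 (mod 154)
75^32 ≡ 9^2 = 81 (mod 154)
75^64 ≡ 81^2 = 6561 ≡ 93 (mod 154)
75^128 ≡ 93^2 = 8649 ≡ 25 (mod 154)
75^256 ≡ 25^2 = 625 ≡ 9 (mod 154)
75^512 ≡ 9^2 = 81 (mod 154)
75^740 = 75^512 · 75^128 · 75^64 · 75^32 · 75^4 ≡ 81 · 25 · 93 · 81 · 93 (mod 154).
Accumulate the product:
81 · 25 = 2025 ≡ 23
23 · 93 = 2139 ≡ 137
137 · 81 = 11097 ≡ 9
9 · 93 = 837 ≡ 67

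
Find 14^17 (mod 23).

Compute successive squares:
17 in binary is 10001, i.e. 17 = 16 + 1.
14^1 ≡ 14 (mod 23)
14^2 ≡ 14^2 = 196 ≡ 12 (mod 23)
14^4 ≡ 12^2 = 144 ≡ 6 (mod 23)
14^8 ≡ 6^2 = 36 ≡ 13 (mod 23)
14^16 ≡ 13^2 = 169 ≡ 8 (mod 23)
14^17 = 14^16 × 14^1 ≡ 8 × 14 (mod 23).
8 × 14 = 112 ≡ 20 (mod 23).

20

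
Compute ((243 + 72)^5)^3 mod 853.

178

243 + 72 = 315
(315)^5 ≡ 733 (mod 853)
(733)^3 ≡ 178 (mod 853)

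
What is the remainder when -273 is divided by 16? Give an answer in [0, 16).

-273 = -18·16 + 15, so -273 ≡ 15 (mod 16).

15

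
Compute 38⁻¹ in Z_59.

Run the extended Euclidean algorithm:
59 = 1×38 + 21
38 = 1×21 + 17
21 = 1×17 + 4
17 = 4×4 + 1
4 = 4×1 + 0
gcd(38, 59) = 1, so the inverse exists.
Bézout: 1 = −9×59 + 14×38.
So 38⁻¹ ≡ 14 (mod 59).

14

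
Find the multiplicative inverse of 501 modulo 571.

416

By the extended Euclidean algorithm:
571 = 1*501 + 70
501 = 7*70 + 11
70 = 6*11 + 4
11 = 2*4 + 3
4 = 1*3 + 1
3 = 3*1 + 0
gcd(501, 571) = 1, so the inverse exists.
Back-substitute for 1:
1 = 1*4 − 1*3
  = −1*11 + 3*4
  = 3*70 − 19*11
  = −19*501 + 136*70
  = 136*571 − 155*501
So 501⁻¹ ≡ −155 ≡ 416 (mod 571).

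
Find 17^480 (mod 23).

Using repeated squaring:
17^1 ≡ 17 (mod 23)
17^2 ≡ 17^2 = 289 ≡ 13 (mod 23)
17^4 ≡ 13^2 = 169 ≡ 8 (mod 23)
17^8 ≡ 8^2 = 64 ≡ 18 (mod 23)
17^16 ≡ 18^2 = 324 ≡ 2 (mod 23)
17^32 ≡ 2^2 = 4 (mod 23)
17^64 ≡ 4^2 = 16 (mod 23)
17^128 ≡ 16^2 = 256 ≡ 3 (mod 23)
17^256 ≡ 3^2 = 9 (mod 23)
17^480 = 17^256 × 17^128 × 17^64 × 17^32 ≡ 9 × 3 × 16 × 4 (mod 23).
Accumulate the product:
9 × 3 = 27 ≡ 4
4 × 16 = 64 ≡ 18
18 × 4 = 72 ≡ 3

3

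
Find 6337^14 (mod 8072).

By square-and-multiply:
14 in binary is 1110, i.e. 14 = 8 + 4 + 2.
6337^1 ≡ 6337 (mod 8072)
6337^2 ≡ 6337^2 = 40157569 ≡ 7441 (mod 8072)
6337^4 ≡ 7441^2 = 55368481 ≡ 2633 (mod 8072)
6337^8 ≡ 2633^2 = 6932689 ≡ 6913 (mod 8072)
6337^14 = 6337^8 * 6337^4 * 6337^2 ≡ 6913 * 2633 * 7441 (mod 8072).
Accumulate the product:
6913 * 2633 = 18201929 ≡ 7641
7641 * 7441 = 56856681 ≡ 5585

5585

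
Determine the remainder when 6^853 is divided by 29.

5

853 in binary is 1101010101, i.e. 853 = 512 + 256 + 64 + 16 + 4 + 1.
6^1 ≡ 6 (mod 29)
6^2 ≡ 6^2 = 36 ≡ 7 (mod 29)
6^4 ≡ 7^2 = 49 ≡ 20 (mod 29)
6^8 ≡ 20^2 = 400 ≡ 23 (mod 29)
6^16 ≡ 23^2 = 529 ≡ 7 (mod 29)
6^32 ≡ 7^2 = 49 ≡ 20 (mod 29)
6^64 ≡ 20^2 = 400 ≡ 23 (mod 29)
6^128 ≡ 23^2 = 529 ≡ 7 (mod 29)
6^256 ≡ 7^2 = 49 ≡ 20 (mod 29)
6^512 ≡ 20^2 = 400 ≡ 23 (mod 29)
6^853 = 6^512 · 6^256 · 6^64 · 6^16 · 6^4 · 6^1 ≡ 23 · 20 · 23 · 7 · 20 · 6 (mod 29).
Accumulate the product:
23 · 20 = 460 ≡ 25
25 · 23 = 575 ≡ 24
24 · 7 = 168 ≡ 23
23 · 20 = 460 ≡ 25
25 · 6 = 150 ≡ 5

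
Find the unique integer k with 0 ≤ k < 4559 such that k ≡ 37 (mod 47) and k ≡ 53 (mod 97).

2575

47⁻¹ mod 97: 47×64 ≡ 1 (mod 97), so 47⁻¹ ≡ 64.
k = 37 + 47×((53 − 37)×64 mod 97) = 37 + 47×54 = 2575.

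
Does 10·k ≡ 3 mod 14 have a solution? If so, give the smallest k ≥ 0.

no solution

gcd(10, 14) = 2, and 2 does not divide 3.
So the congruence has no solution.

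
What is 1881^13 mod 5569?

1881^1 ≡ 1881 (mod 5569)
1881^2 ≡ 1881^2 = 3538161 ≡ 1846 (mod 5569)
1881^4 ≡ 1846^2 = 3407716 ≡ 5057 (mod 5569)
1881^8 ≡ 5057^2 = 25573249 ≡ 401 (mod 5569)
1881^13 = 1881^8 · 1881^4 · 1881^1 ≡ 401 · 5057 · 1881 (mod 5569).
Accumulate the product:
401 · 5057 = 2027857 ≡ 741
741 · 1881 = 1393821 ≡ 1571

1571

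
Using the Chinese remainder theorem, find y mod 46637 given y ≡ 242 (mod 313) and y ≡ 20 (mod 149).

4937

313⁻¹ mod 149: 313*10 ≡ 1 (mod 149), so 313⁻¹ ≡ 10.
y = 242 + 313*((20 − 242)*10 mod 149) = 242 + 313*15 = 4937.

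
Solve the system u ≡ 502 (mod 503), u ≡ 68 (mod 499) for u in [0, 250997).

503⁻¹ mod 499: 503*125 ≡ 1 (mod 499), so 503⁻¹ ≡ 125.
u = 502 + 503*((68 − 502)*125 mod 499) = 502 + 503*141 = 71425.
Check: 71425 mod 503 = 502, 71425 mod 499 = 68. ✓

71425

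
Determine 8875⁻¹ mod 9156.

391

Run the extended Euclidean algorithm:
9156 = 1×8875 + 281
8875 = 31×281 + 164
281 = 1×164 + 117
164 = 1×117 + 47
117 = 2×47 + 23
47 = 2×23 + 1
23 = 23×1 + 0
gcd(8875, 9156) = 1, so the inverse exists.
Back-substitute for 1:
1 = 1×47 − 2×23
  = −2×117 + 5×47
  = 5×164 − 7×117
  = −7×281 + 12×164
  = 12×8875 − 379×281
  = −379×9156 + 391×8875
So 8875⁻¹ ≡ 391 (mod 9156).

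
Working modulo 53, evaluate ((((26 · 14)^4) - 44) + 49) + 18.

26 · 14 = 364 ≡ 46 (mod 53)
(46)^4 ≡ 16 (mod 53)
16 - 44 = -28 ≡ 25 (mod 53)
25 + 49 = 74 ≡ 21 (mod 53)
21 + 18 = 39

39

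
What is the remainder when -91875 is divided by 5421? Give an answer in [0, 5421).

-91875 = -17·5421 + 282, so -91875 ≡ 282 (mod 5421).

282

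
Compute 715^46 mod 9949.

Using repeated squaring:
46 in binary is 101110, i.e. 46 = 32 + 8 + 4 + 2.
715^1 ≡ 715 (mod 9949)
715^2 ≡ 715^2 = 511225 ≡ 3826 (mod 9949)
715^4 ≡ 3826^2 = 14638276 ≡ 3297 (mod 9949)
715^8 ≡ 3297^2 = 10870209 ≡ 5901 (mod 9949)
715^16 ≡ 5901^2 = 34821801 ≡ 301 (mod 9949)
715^32 ≡ 301^2 = 90601 ≡ 1060 (mod 9949)
715^46 = 715^32 * 715^8 * 715^4 * 715^2 ≡ 1060 * 5901 * 3297 * 3826 (mod 9949).
Accumulate the product:
1060 * 5901 = 6255060 ≡ 7088
7088 * 3297 = 23369136 ≡ 8884
8884 * 3826 = 33990184 ≡ 4400

4400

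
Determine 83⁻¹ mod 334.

By the extended Euclidean algorithm:
334 = 4×83 + 2
83 = 41×2 + 1
2 = 2×1 + 0
gcd(83, 334) = 1, so the inverse exists.
Back-substitute for 1:
1 = 1×83 − 41×2
  = −41×334 + 165×83
So 83⁻¹ ≡ 165 (mod 334).

165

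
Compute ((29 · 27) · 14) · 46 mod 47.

36

29 · 27 = 783 ≡ 31 (mod 47)
31 · 14 = 434 ≡ 11 (mod 47)
11 · 46 = 506 ≡ 36 (mod 47)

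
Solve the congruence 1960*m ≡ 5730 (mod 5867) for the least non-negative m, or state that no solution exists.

871

gcd(1960, 5867) = 1, so a unique solution mod 5867 exists.
1960⁻¹ ≡ 4062 (mod 5867).
m ≡ 4062*5730 ≡ 871 (mod 5867).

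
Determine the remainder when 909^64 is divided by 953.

909^1 ≡ 909 (mod 953)
909^2 ≡ 909^2 = 826281 ≡ 30 (mod 953)
909^4 ≡ 30^2 = 900 (mod 953)
909^8 ≡ 900^2 = 810000 ≡ 903 (mod 953)
909^16 ≡ 903^2 = 815409 ≡ 594 (mod 953)
909^32 ≡ 594^2 = 352836 ≡ 226 (mod 953)
909^64 ≡ 226^2 = 51076 ≡ 567 (mod 953)
So 909^64 ≡ 567 (mod 953).

567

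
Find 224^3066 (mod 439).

1

224^1 ≡ 224 (mod 439)
224^2 ≡ 224^2 = 50176 ≡ 130 (mod 439)
224^4 ≡ 130^2 = 16900 ≡ 218 (mod 439)
224^8 ≡ 218^2 = 47524 ≡ 112 (mod 439)
224^16 ≡ 112^2 = 12544 ≡ 252 (mod 439)
224^32 ≡ 252^2 = 63504 ≡ 288 (mod 439)
224^64 ≡ 288^2 = 82944 ≡ 412 (mod 439)
224^128 ≡ 412^2 = 169744 ≡ 290 (mod 439)
224^256 ≡ 290^2 = 84100 ≡ 251 (mod 439)
224^512 ≡ 251^2 = 63001 ≡ 224 (mod 439)
224^1024 ≡ 224^2 = 50176 ≡ 130 (mod 439)
224^2048 ≡ 130^2 = 16900 ≡ 218 (mod 439)
224^3066 = 224^2048 × 224^512 × 224^256 × 224^128 × 224^64 × 224^32 × 224^16 × 224^8 × 224^2 ≡ 218 × 224 × 251 × 290 × 412 × 288 × 252 × 112 × 130 (mod 439).
Accumulate the product:
218 × 224 = 48832 ≡ 103
103 × 251 = 25853 ≡ 391
391 × 290 = 113390 ≡ 128
128 × 412 = 52736 ≡ 56
56 × 288 = 16128 ≡ 324
324 × 252 = 81648 ≡ 433
433 × 112 = 48496 ≡ 206
206 × 130 = 26780 ≡ 1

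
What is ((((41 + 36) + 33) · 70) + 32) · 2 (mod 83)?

26

41 + 36 = 77
77 + 33 = 110 ≡ 27 (mod 83)
27 · 70 = 1890 ≡ 64 (mod 83)
64 + 32 = 96 ≡ 13 (mod 83)
13 · 2 = 26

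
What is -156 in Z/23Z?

5

-156 = -7·23 + 5, so -156 ≡ 5 (mod 23).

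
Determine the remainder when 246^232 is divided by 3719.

Compute successive squares:
232 in binary is 11101000, i.e. 232 = 128 + 64 + 32 + 8.
246^1 ≡ 246 (mod 3719)
246^2 ≡ 246^2 = 60516 ≡ 1012 (mod 3719)
246^4 ≡ 1012^2 = 1024144 ≡ 1419 (mod 3719)
246^8 ≡ 1419^2 = 2013561 ≡ 1582 (mod 3719)
246^16 ≡ 1582^2 = 2502724 ≡ 3556 (mod 3719)
246^32 ≡ 3556^2 = 12645136 ≡ 536 (mod 3719)
246^64 ≡ 536^2 = 287296 ≡ 933 (mod 3719)
246^128 ≡ 933^2 = 870489 ≡ 243 (mod 3719)
246^232 = 246^128 * 246^64 * 246^32 * 246^8 ≡ 243 * 933 * 536 * 1582 (mod 3719).
Accumulate the product:
243 * 933 = 226719 ≡ 3579
3579 * 536 = 1918344 ≡ 3059
3059 * 1582 = 4839338 ≡ 919

919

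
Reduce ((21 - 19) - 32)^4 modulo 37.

33

21 - 19 = 2
2 - 32 = -30 ≡ 7 (mod 37)
(7)^4 ≡ 33 (mod 37)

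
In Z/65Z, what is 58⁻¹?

65 = 1·58 + 7
58 = 8·7 + 2
7 = 3·2 + 1
2 = 2·1 + 0
gcd(58, 65) = 1, so the inverse exists.
Back-substitute for 1:
1 = 1·7 − 3·2
  = −3·58 + 25·7
  = 25·65 − 28·58
So 58⁻¹ ≡ −28 ≡ 37 (mod 65).

37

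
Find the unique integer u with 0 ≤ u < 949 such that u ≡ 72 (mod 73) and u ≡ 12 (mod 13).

948

73⁻¹ mod 13: 73*5 ≡ 1 (mod 13), so 73⁻¹ ≡ 5.
u = 72 + 73*((12 − 72)*5 mod 13) = 72 + 73*12 = 948.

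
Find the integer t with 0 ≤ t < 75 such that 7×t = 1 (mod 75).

75 = 10×7 + 5
7 = 1×5 + 2
5 = 2×2 + 1
2 = 2×1 + 0
gcd(7, 75) = 1, so the inverse exists.
Back-substitute for 1:
1 = 1×5 − 2×2
  = −2×7 + 3×5
  = 3×75 − 32×7
So 7⁻¹ ≡ −32 ≡ 43 (mod 75).

43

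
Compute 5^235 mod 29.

Using repeated squaring:
5^1 ≡ 5 (mod 29)
5^2 ≡ 5^2 = 25 (mod 29)
5^4 ≡ 25^2 = 625 ≡ 16 (mod 29)
5^8 ≡ 16^2 = 256 ≡ 24 (mod 29)
5^16 ≡ 24^2 = 576 ≡ 25 (mod 29)
5^32 ≡ 25^2 = 625 ≡ 16 (mod 29)
5^64 ≡ 16^2 = 256 ≡ 24 (mod 29)
5^128 ≡ 24^2 = 576 ≡ 25 (mod 29)
5^235 = 5^128 × 5^64 × 5^32 × 5^8 × 5^2 × 5^1 ≡ 25 × 24 × 16 × 24 × 25 × 5 (mod 29).
Accumulate the product:
25 × 24 = 600 ≡ 20
20 × 16 = 320 ≡ 1
1 × 24 = 24
24 × 25 = 600 ≡ 20
20 × 5 = 100 ≡ 13

13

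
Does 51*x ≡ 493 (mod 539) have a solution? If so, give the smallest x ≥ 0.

gcd(51, 539) = 1, so a unique solution mod 539 exists.
51⁻¹ ≡ 74 (mod 539).
x ≡ 74*493 ≡ 369 (mod 539).

369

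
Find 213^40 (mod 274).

175

By square-and-multiply:
40 in binary is 101000, i.e. 40 = 32 + 8.
213^1 ≡ 213 (mod 274)
213^2 ≡ 213^2 = 45369 ≡ 159 (mod 274)
213^4 ≡ 159^2 = 25281 ≡ 73 (mod 274)
213^8 ≡ 73^2 = 5329 ≡ 123 (mod 274)
213^16 ≡ 123^2 = 15129 ≡ 59 (mod 274)
213^32 ≡ 59^2 = 3481 ≡ 193 (mod 274)
213^40 = 213^32 * 213^8 ≡ 193 * 123 (mod 274).
193 * 123 = 23739 ≡ 175 (mod 274).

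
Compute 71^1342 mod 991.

1342 in binary is 10100111110, i.e. 1342 = 1024 + 256 + 32 + 16 + 8 + 4 + 2.
71^1 ≡ 71 (mod 991)
71^2 ≡ 71^2 = 5041 ≡ 86 (mod 991)
71^4 ≡ 86^2 = 7396 ≡ 459 (mod 991)
71^8 ≡ 459^2 = 210681 ≡ 589 (mod 991)
71^16 ≡ 589^2 = 346921 ≡ 71 (mod 991)
71^32 ≡ 71^2 = 5041 ≡ 86 (mod 991)
71^64 ≡ 86^2 = 7396 ≡ 459 (mod 991)
71^128 ≡ 459^2 = 210681 ≡ 589 (mod 991)
71^256 ≡ 589^2 = 346921 ≡ 71 (mod 991)
71^512 ≡ 71^2 = 5041 ≡ 86 (mod 991)
71^1024 ≡ 86^2 = 7396 ≡ 459 (mod 991)
71^1342 = 71^1024 × 71^256 × 71^32 × 71^16 × 71^8 × 71^4 × 71^2 ≡ 459 × 71 × 86 × 71 × 589 × 459 × 86 (mod 991).
Accumulate the product:
459 × 71 = 32589 ≡ 877
877 × 86 = 75422 ≡ 106
106 × 71 = 7526 ≡ 589
589 × 589 = 346921 ≡ 71
71 × 459 = 32589 ≡ 877
877 × 86 = 75422 ≡ 106

106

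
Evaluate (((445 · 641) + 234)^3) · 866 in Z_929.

445 · 641 = 285245 ≡ 42 (mod 929)
42 + 234 = 276
(276)^3 ≡ 377 (mod 929)
377 · 866 = 326482 ≡ 403 (mod 929)

403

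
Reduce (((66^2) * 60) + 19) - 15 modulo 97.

(66)^2 ≡ 88 (mod 97)
88 * 60 = 5280 ≡ 42 (mod 97)
42 + 19 = 61
61 - 15 = 46

46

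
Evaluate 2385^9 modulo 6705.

2385

Using repeated squaring:
9 in binary is 1001, i.e. 9 = 8 + 1.
2385^1 ≡ 2385 (mod 6705)
2385^2 ≡ 2385^2 = 5688225 ≡ 2385 (mod 6705)
2385^4 ≡ 2385^2 = 5688225 ≡ 2385 (mod 6705)
2385^8 ≡ 2385^2 = 5688225 ≡ 2385 (mod 6705)
2385^9 = 2385^8 × 2385^1 ≡ 2385 × 2385 (mod 6705).
2385 × 2385 = 5688225 ≡ 2385 (mod 6705).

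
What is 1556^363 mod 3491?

2892

1556^1 ≡ 1556 (mod 3491)
1556^2 ≡ 1556^2 = 2421136 ≡ 1873 (mod 3491)
1556^4 ≡ 1873^2 = 3508129 ≡ 3165 (mod 3491)
1556^8 ≡ 3165^2 = 10017225 ≡ 1546 (mod 3491)
1556^16 ≡ 1546^2 = 2390116 ≡ 2272 (mod 3491)
1556^32 ≡ 2272^2 = 5161984 ≡ 2286 (mod 3491)
1556^64 ≡ 2286^2 = 5225796 ≡ 3260 (mod 3491)
1556^128 ≡ 3260^2 = 10627600 ≡ 996 (mod 3491)
1556^256 ≡ 996^2 = 992016 ≡ 572 (mod 3491)
1556^363 = 1556^256 * 1556^64 * 1556^32 * 1556^8 * 1556^2 * 1556^1 ≡ 572 * 3260 * 2286 * 1546 * 1873 * 1556 (mod 3491).
Accumulate the product:
572 * 3260 = 1864720 ≡ 526
526 * 2286 = 1202436 ≡ 1532
1532 * 1546 = 2368472 ≡ 1574
1574 * 1873 = 2948102 ≡ 1698
1698 * 1556 = 2642088 ≡ 2892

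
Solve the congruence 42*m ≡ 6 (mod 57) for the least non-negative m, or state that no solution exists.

gcd(42, 57) = 3, and 3 | 6, so solutions exist.
Divide through by 3: 14*m ≡ 2 (mod 19).
14⁻¹ ≡ 15 (mod 19).
m ≡ 15*2 ≡ 11 (mod 19).
The smallest non-negative solution is m = 11.

11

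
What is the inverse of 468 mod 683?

By the extended Euclidean algorithm:
683 = 1*468 + 215
468 = 2*215 + 38
215 = 5*38 + 25
38 = 1*25 + 13
25 = 1*13 + 12
13 = 1*12 + 1
12 = 12*1 + 0
gcd(468, 683) = 1, so the inverse exists.
Bézout: 1 = −37*683 + 54*468.
So 468⁻¹ ≡ 54 (mod 683).

54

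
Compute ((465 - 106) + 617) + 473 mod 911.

465 - 106 = 359
359 + 617 = 976 ≡ 65 (mod 911)
65 + 473 = 538

538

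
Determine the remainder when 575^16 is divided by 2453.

1367

575^1 ≡ 575 (mod 2453)
575^2 ≡ 575^2 = 330625 ≡ 1923 (mod 2453)
575^4 ≡ 1923^2 = 3697929 ≡ 1258 (mod 2453)
575^8 ≡ 1258^2 = 1582564 ≡ 379 (mod 2453)
575^16 ≡ 379^2 = 143641 ≡ 1367 (mod 2453)
So 575^16 ≡ 1367 (mod 2453).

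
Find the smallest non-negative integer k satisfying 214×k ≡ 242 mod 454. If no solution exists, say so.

gcd(214, 454) = 2, and 2 | 242, so solutions exist.
Divide through by 2: 107×k = 121 (mod 227).
107⁻¹ ≡ 157 (mod 227).
k ≡ 157×121 ≡ 156 (mod 227).
The smallest non-negative solution is k = 156.

156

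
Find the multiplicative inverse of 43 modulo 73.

17

By the extended Euclidean algorithm:
73 = 1*43 + 30
43 = 1*30 + 13
30 = 2*13 + 4
13 = 3*4 + 1
4 = 4*1 + 0
gcd(43, 73) = 1, so the inverse exists.
Back-substitute for 1:
1 = 1*13 − 3*4
  = −3*30 + 7*13
  = 7*43 − 10*30
  = −10*73 + 17*43
So 43⁻¹ ≡ 17 (mod 73).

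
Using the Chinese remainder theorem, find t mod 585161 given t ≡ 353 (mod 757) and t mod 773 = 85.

159323

757⁻¹ mod 773: 757·628 ≡ 1 (mod 773), so 757⁻¹ ≡ 628.
t = 353 + 757·((85 − 353)·628 mod 773) = 353 + 757·210 = 159323.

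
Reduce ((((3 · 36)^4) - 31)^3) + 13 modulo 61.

22

3 · 36 = 108 ≡ 47 (mod 61)
(47)^4 ≡ 47 (mod 61)
47 - 31 = 16
(16)^3 ≡ 9 (mod 61)
9 + 13 = 22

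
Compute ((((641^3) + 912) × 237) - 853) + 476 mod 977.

730

(641)^3 ≡ 923 (mod 977)
923 + 912 = 1835 ≡ 858 (mod 977)
858 × 237 = 203346 ≡ 130 (mod 977)
130 - 853 = -723 ≡ 254 (mod 977)
254 + 476 = 730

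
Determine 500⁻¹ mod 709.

441

By the extended Euclidean algorithm:
709 = 1×500 + 209
500 = 2×209 + 82
209 = 2×82 + 45
82 = 1×45 + 37
45 = 1×37 + 8
37 = 4×8 + 5
8 = 1×5 + 3
5 = 1×3 + 2
3 = 1×2 + 1
2 = 2×1 + 0
gcd(500, 709) = 1, so the inverse exists.
Back-substitute for 1:
1 = 1×3 − 1×2
  = −1×5 + 2×3
  = 2×8 − 3×5
  = −3×37 + 14×8
  = 14×45 − 17×37
  = −17×82 + 31×45
  = 31×209 − 79×82
  = −79×500 + 189×209
  = 189×709 − 268×500
So 500⁻¹ ≡ −268 ≡ 441 (mod 709).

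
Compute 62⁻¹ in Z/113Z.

113 = 1*62 + 51
62 = 1*51 + 11
51 = 4*11 + 7
11 = 1*7 + 4
7 = 1*4 + 3
4 = 1*3 + 1
3 = 3*1 + 0
gcd(62, 113) = 1, so the inverse exists.
Bézout: 1 = −17*113 + 31*62.
So 62⁻¹ ≡ 31 (mod 113).

31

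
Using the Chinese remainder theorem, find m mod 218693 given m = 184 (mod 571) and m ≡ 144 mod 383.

162919

571⁻¹ mod 383: 571·328 ≡ 1 (mod 383), so 571⁻¹ ≡ 328.
m = 184 + 571·((144 − 184)·328 mod 383) = 184 + 571·285 = 162919.
Check: 162919 mod 571 = 184, 162919 mod 383 = 144. ✓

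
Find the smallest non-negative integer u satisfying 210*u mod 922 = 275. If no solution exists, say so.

gcd(210, 922) = 2, and 2 does not divide 275.
So the congruence has no solution.

no solution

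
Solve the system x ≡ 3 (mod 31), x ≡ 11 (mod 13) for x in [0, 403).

31⁻¹ mod 13: 31*8 ≡ 1 (mod 13), so 31⁻¹ ≡ 8.
x = 3 + 31*((11 − 3)*8 mod 13) = 3 + 31*12 = 375.
Check: 375 mod 31 = 3, 375 mod 13 = 11. ✓

375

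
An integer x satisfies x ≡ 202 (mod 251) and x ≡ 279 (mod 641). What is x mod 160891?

251⁻¹ mod 641: 251×166 ≡ 1 (mod 641), so 251⁻¹ ≡ 166.
x = 202 + 251×((279 − 202)×166 mod 641) = 202 + 251×603 = 151555.

151555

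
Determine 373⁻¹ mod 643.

231

643 = 1*373 + 270
373 = 1*270 + 103
270 = 2*103 + 64
103 = 1*64 + 39
64 = 1*39 + 25
39 = 1*25 + 14
25 = 1*14 + 11
14 = 1*11 + 3
11 = 3*3 + 2
3 = 1*2 + 1
2 = 2*1 + 0
gcd(373, 643) = 1, so the inverse exists.
Bézout: 1 = −134*643 + 231*373.
So 373⁻¹ ≡ 231 (mod 643).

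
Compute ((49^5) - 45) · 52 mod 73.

59

(49)^5 ≡ 70 (mod 73)
70 - 45 = 25
25 · 52 = 1300 ≡ 59 (mod 73)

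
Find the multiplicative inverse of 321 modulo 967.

241

Run the extended Euclidean algorithm:
967 = 3*321 + 4
321 = 80*4 + 1
4 = 4*1 + 0
gcd(321, 967) = 1, so the inverse exists.
Back-substitute for 1:
1 = 1*321 − 80*4
  = −80*967 + 241*321
So 321⁻¹ ≡ 241 (mod 967).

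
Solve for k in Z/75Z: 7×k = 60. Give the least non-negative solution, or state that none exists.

gcd(7, 75) = 1, so a unique solution mod 75 exists.
7⁻¹ ≡ 43 (mod 75).
k ≡ 43×60 ≡ 30 (mod 75).

30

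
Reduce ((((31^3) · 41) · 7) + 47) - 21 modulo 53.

30

(31)^3 ≡ 5 (mod 53)
5 · 41 = 205 ≡ 46 (mod 53)
46 · 7 = 322 ≡ 4 (mod 53)
4 + 47 = 51
51 - 21 = 30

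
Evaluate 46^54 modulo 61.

Compute successive squares:
54 in binary is 110110, i.e. 54 = 32 + 16 + 4 + 2.
46^1 ≡ 46 (mod 61)
46^2 ≡ 46^2 = 2116 ≡ 42 (mod 61)
46^4 ≡ 42^2 = 1764 ≡ 56 (mod 61)
46^8 ≡ 56^2 = 3136 ≡ 25 (mod 61)
46^16 ≡ 25^2 = 625 ≡ 15 (mod 61)
46^32 ≡ 15^2 = 225 ≡ 42 (mod 61)
46^54 = 46^32 × 46^16 × 46^4 × 46^2 ≡ 42 × 15 × 56 × 42 (mod 61).
Accumulate the product:
42 × 15 = 630 ≡ 20
20 × 56 = 1120 ≡ 22
22 × 42 = 924 ≡ 9

9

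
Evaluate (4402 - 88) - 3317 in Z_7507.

997

4402 - 88 = 4314
4314 - 3317 = 997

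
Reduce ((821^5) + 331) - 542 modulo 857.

(821)^5 ≡ 316 (mod 857)
316 + 331 = 647
647 - 542 = 105

105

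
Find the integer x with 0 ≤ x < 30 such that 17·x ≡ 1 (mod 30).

23

By the extended Euclidean algorithm:
30 = 1·17 + 13
17 = 1·13 + 4
13 = 3·4 + 1
4 = 4·1 + 0
gcd(17, 30) = 1, so the inverse exists.
Back-substitute for 1:
1 = 1·13 − 3·4
  = −3·17 + 4·13
  = 4·30 − 7·17
So 17⁻¹ ≡ −7 ≡ 23 (mod 30).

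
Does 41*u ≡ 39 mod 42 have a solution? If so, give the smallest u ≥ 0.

3

gcd(41, 42) = 1, so a unique solution mod 42 exists.
41⁻¹ ≡ 41 (mod 42).
u ≡ 41*39 ≡ 3 (mod 42).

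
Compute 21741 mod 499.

21741 = 43·499 + 284, so 21741 ≡ 284 (mod 499).

284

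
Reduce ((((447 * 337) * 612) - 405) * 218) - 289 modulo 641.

447 * 337 = 150639 ≡ 4 (mod 641)
4 * 612 = 2448 ≡ 525 (mod 641)
525 - 405 = 120
120 * 218 = 26160 ≡ 520 (mod 641)
520 - 289 = 231

231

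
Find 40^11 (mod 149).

78

11 in binary is 1011, i.e. 11 = 8 + 2 + 1.
40^1 ≡ 40 (mod 149)
40^2 ≡ 40^2 = 1600 ≡ 110 (mod 149)
40^4 ≡ 110^2 = 12100 ≡ 31 (mod 149)
40^8 ≡ 31^2 = 961 ≡ 67 (mod 149)
40^11 = 40^8 * 40^2 * 40^1 ≡ 67 * 110 * 40 (mod 149).
Accumulate the product:
67 * 110 = 7370 ≡ 69
69 * 40 = 2760 ≡ 78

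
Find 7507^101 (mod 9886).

3369

Using repeated squaring:
7507^1 ≡ 7507 (mod 9886)
7507^2 ≡ 7507^2 = 56355049 ≡ 4849 (mod 9886)
7507^4 ≡ 4849^2 = 23512801 ≡ 3893 (mod 9886)
7507^8 ≡ 3893^2 = 15155449 ≡ 211 (mod 9886)
7507^16 ≡ 211^2 = 44521 ≡ 4977 (mod 9886)
7507^32 ≡ 4977^2 = 24770529 ≡ 6099 (mod 9886)
7507^64 ≡ 6099^2 = 37197801 ≡ 6669 (mod 9886)
7507^101 = 7507^64 · 7507^32 · 7507^4 · 7507^1 ≡ 6669 · 6099 · 3893 · 7507 (mod 9886).
Accumulate the product:
6669 · 6099 = 40674231 ≡ 3227
3227 · 3893 = 12562711 ≡ 7491
7491 · 7507 = 56234937 ≡ 3369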